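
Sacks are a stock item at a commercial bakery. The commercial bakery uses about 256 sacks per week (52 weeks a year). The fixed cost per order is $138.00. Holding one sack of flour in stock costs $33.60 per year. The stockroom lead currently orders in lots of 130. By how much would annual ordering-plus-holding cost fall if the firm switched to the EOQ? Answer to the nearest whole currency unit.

Extra cost ≈ $5,204 per year

Annual demand D = 256 × 52 = 13,312.
EOQ = √(2DS/H) = √(2 × 13,312 × 138 / 33.6) ≈ 330.68.
Cost at Q* = (D/Q*)S + (Q*/2)H = √(2DSH) ≈ $11,110.81.
Cost at Q = 130: (13,312/130)×138 + (130/2)×33.6 = $14,131.20 + $2,184.00 = $16,315.20.
Excess = $16,315.20 − $11,110.81 = $5,204.39.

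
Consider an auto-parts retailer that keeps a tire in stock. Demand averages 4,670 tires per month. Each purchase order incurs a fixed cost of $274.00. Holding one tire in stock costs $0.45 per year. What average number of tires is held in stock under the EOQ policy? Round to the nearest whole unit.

Annual demand D = 4,670 × 12 = 56,040.
EOQ = √(2DS/H) = √(2 × 56,040 × 274 / 0.45) ≈ 8261.01.
Average inventory = Q*/2 ≈ 8261.01 / 2 = 4130.504.

Average inventory ≈ 4,131 tires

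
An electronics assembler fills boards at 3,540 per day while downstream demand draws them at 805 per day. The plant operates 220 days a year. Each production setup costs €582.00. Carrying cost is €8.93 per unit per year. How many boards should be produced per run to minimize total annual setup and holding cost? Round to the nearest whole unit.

Q* ≈ 5,466 boards

Annual demand D = 805 × 220 = 177,100.
Production build-up factor (1 − d/p) = 1 − 805/3,540 = 0.7726.
Q* = √(2DS / (H(1 − d/p))) = √(2 × 177,100 × 582 / (8.93 × 0.7726)).
= √(206,144,400 / 6.8993) ≈ 5466.168.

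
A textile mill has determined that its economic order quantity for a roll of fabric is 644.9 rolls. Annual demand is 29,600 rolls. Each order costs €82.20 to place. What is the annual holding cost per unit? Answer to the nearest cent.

H ≈ €11.70

Invert the EOQ relation Q*² = 2DS/H.
From Q* = √(2DS/H): H = 2DS / Q*² = 2 × 29,600 × 82.2 / 644.9² = 11.7006.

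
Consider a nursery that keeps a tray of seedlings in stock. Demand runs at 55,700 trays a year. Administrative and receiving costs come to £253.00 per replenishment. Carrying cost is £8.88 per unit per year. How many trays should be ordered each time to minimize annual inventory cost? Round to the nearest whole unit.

Q* ≈ 1,782 trays

EOQ = √(2DS / H) = √(2 × 55,700 × 253 / 8.88).
= √(28,184,200 / 8.88) = √3,173,896.3964 ≈ 1781.543.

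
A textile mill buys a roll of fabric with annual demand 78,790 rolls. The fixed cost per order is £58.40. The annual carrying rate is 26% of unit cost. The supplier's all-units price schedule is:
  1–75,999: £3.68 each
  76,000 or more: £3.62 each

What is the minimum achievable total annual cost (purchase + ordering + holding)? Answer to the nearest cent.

Holding cost per unit per year at price C is H = 0.26·C.
For each price level, check whether its EOQ is feasible; otherwise the best quantity at that price is the breakpoint.
EOQ at £3.68 = 3101.3 (feasible in tier 1): TC = 78,790×£3.68 + (78,790/3101.3)×58.4 + (3101.3/2)×0.26×£3.68 = £292,914.54.
EOQ at £3.62 = 3126.9 < 76000, so use break Q=76000: TC = 78,790×£3.62 + (78,790/76000.0)×58.4 + (76000.0/2)×0.26×£3.62 = £321,045.94.
Lowest total cost among the candidates is at Q = 3101.3.

TC* ≈ £292,914.54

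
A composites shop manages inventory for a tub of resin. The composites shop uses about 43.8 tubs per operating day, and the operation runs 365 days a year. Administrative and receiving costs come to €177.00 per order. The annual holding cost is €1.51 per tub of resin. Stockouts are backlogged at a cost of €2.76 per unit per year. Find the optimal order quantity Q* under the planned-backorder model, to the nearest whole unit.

Annual demand D = 43.8 × 365 = 15,987.
With planned backorders, Q* = √(2DS/H) · √((H+B)/B).
√(2DS/H) = √(2 × 15,987 × 177 / 1.51) = 1935.961.
√((H+B)/B) = √((1.51+2.76)/2.76) = 1.2438.
Q* ≈ 2407.998.

Q* ≈ 2,408 tubs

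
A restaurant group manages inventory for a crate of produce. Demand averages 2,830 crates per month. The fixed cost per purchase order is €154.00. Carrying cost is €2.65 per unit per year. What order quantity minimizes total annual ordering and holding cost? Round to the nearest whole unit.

Annual demand D = 2,830 × 12 = 33,960.
EOQ = √(2DS / H) = √(2 × 33,960 × 154 / 2.65).
= √(10,459,680 / 2.65) = √3,947,049.0566 ≈ 1986.718.

Q* ≈ 1,987 crates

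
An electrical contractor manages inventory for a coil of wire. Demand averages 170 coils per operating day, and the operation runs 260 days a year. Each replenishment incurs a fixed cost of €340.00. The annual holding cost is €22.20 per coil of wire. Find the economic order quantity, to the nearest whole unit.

Q* ≈ 1,164 coils

Annual demand D = 170 × 260 = 44,200.
EOQ = √(2DS / H) = √(2 × 44,200 × 340 / 22.2).
= √(30,056,000 / 22.2) = √1,353,873.8739 ≈ 1163.561.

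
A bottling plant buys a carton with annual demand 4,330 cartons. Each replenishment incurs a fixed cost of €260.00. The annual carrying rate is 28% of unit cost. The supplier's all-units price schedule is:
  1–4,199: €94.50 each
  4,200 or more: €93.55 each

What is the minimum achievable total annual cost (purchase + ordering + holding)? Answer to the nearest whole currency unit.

TC* ≈ €416,904

Holding cost per unit per year at price C is H = 0.28·C.
Candidates are each tier's EOQ (if it falls in that tier) and each price-break quantity.
EOQ at €94.50 = 291.7 (feasible in tier 1): TC = 4,330×€94.50 + (4,330/291.7)×260 + (291.7/2)×0.28×€94.50 = €416,903.64.
EOQ at €93.55 = 293.2 < 4200, so use break Q=4200: TC = 4,330×€93.55 + (4,330/4200.0)×260 + (4200.0/2)×0.28×€93.55 = €460,346.95.
Lowest total cost among the candidates is at Q = 291.7.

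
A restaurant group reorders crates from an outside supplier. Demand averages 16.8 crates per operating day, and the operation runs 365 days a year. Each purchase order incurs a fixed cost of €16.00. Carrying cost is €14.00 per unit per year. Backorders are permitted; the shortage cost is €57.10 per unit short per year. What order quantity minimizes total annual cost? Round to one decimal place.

Annual demand D = 16.8 × 365 = 6,132.
With planned backorders, Q* = √(2DS/H) · √((H+B)/B).
√(2DS/H) = √(2 × 6,132 × 16 / 14) = 118.389.
√((H+B)/B) = √((14+57.1)/57.1) = 1.1159.
Q* ≈ 132.108.

Q* ≈ 132.1 crates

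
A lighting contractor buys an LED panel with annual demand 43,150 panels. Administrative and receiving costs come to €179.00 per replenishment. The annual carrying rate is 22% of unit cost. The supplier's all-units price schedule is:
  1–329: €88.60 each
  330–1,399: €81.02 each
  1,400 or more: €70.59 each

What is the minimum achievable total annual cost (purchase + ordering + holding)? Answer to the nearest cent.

Holding cost per unit per year at price C is H = 0.22·C.
For each price level, check whether its EOQ is feasible; otherwise the best quantity at that price is the breakpoint.
Tier 1 (€88.60): EOQ = 890.2 exceeds tier's upper bound 329, so this tier is dominated.
EOQ at €81.02 = 930.9 (feasible in tier 2): TC = 43,150×€81.02 + (43,150/930.9)×179 + (930.9/2)×0.22×€81.02 = €3,512,606.55.
EOQ at €70.59 = 997.4 < 1400, so use break Q=1400: TC = 43,150×€70.59 + (43,150/1400.0)×179 + (1400.0/2)×0.22×€70.59 = €3,062,346.40.
Lowest total cost among the candidates is at Q = 1400.0.

TC* ≈ €3,062,346.40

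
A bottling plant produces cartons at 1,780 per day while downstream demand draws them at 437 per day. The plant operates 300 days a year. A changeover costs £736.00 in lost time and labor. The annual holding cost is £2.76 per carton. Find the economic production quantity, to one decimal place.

Q* ≈ 9,626.6 cartons

Annual demand D = 437 × 300 = 131,100.
Production build-up factor (1 − d/p) = 1 − 437/1,780 = 0.7545.
Q* = √(2DS / (H(1 − d/p))) = √(2 × 131,100 × 736 / (2.76 × 0.7545)).
= √(192,979,200 / 2.0824) ≈ 9626.595.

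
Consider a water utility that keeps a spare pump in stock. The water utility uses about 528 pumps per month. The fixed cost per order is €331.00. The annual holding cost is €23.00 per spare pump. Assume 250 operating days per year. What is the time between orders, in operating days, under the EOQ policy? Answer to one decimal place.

T ≈ 16.8 days

Annual demand D = 528 × 12 = 6,336.
Q* = √(2DS/H) = √(2 × 6,336 × 331 / 23) ≈ 427.04.
Cycle time = Q*/D × 250 = 427.04 / 6,336 × 250 ≈ 16.850 days.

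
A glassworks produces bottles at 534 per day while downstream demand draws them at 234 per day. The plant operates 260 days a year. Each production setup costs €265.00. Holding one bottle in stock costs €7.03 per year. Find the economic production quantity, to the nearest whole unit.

Annual demand D = 234 × 260 = 60,840.
Production build-up factor (1 − d/p) = 1 − 234/534 = 0.5618.
Q* = √(2DS / (H(1 − d/p))) = √(2 × 60,840 × 265 / (7.03 × 0.5618)).
= √(32,245,200 / 3.9494) ≈ 2857.359.

Q* ≈ 2,857 bottles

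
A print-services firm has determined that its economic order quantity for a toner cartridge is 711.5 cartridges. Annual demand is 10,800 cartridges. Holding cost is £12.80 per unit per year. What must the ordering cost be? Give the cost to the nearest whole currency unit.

S ≈ £300

Invert the EOQ relation Q*² = 2DS/H.
From Q* = √(2DS/H): S = Q*²H / (2D) = 711.5² × 12.8 / (2 × 10,800) = 299.9895.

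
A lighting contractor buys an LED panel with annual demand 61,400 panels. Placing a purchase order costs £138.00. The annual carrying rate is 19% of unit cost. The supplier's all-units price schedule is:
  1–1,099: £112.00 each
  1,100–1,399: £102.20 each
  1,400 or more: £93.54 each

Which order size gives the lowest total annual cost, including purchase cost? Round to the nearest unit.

Q* ≈ 1,400 panels

Holding cost per unit per year at price C is H = 0.19·C.
Candidates are each tier's EOQ (if it falls in that tier) and each price-break quantity.
EOQ at £112.00 = 892.4 (feasible in tier 1): TC = 61,400×£112.00 + (61,400/892.4)×138 + (892.4/2)×0.19×£112.00 = £6,895,789.98.
EOQ at £102.20 = 934.2 < 1100, so use break Q=1100: TC = 61,400×£102.20 + (61,400/1100.0)×138 + (1100.0/2)×0.19×£102.20 = £6,293,462.81.
EOQ at £93.54 = 976.5 < 1400, so use break Q=1400: TC = 61,400×£93.54 + (61,400/1400.0)×138 + (1400.0/2)×0.19×£93.54 = £5,761,849.11.
Lowest total cost is £5,761,849.11 at Q = 1400.0.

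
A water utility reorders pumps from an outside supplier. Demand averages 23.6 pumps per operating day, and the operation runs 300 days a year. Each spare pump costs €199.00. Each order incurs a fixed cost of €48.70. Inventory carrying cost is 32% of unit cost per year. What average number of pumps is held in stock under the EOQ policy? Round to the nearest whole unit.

Average inventory ≈ 52 pumps

Annual demand D = 23.6 × 300 = 7,080.
Holding cost H = 0.32 × €199.00 = €63.6800 per unit per year.
Q* = √(2DS/H) = √(2 × 7,080 × 48.7 / 63.68) ≈ 104.06.
Average inventory = Q*/2 ≈ 104.06 / 2 = 52.031.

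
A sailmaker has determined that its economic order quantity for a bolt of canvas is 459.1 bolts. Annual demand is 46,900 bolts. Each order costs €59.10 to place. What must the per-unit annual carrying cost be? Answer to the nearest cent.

Squaring Q* = √(2DS/H) gives Q*² = 2DS/H.
From Q* = √(2DS/H): H = 2DS / Q*² = 2 × 46,900 × 59.1 / 459.1² = 26.3012.

H ≈ €26.30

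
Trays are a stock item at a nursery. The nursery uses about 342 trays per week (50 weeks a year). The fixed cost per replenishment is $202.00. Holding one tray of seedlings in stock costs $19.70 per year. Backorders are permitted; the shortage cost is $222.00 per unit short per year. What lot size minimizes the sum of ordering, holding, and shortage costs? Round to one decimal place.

Annual demand D = 342 × 50 = 17,100.
With planned backorders, Q* = √(2DS/H) · √((H+B)/B).
√(2DS/H) = √(2 × 17,100 × 202 / 19.7) = 592.183.
√((H+B)/B) = √((19.7+222)/222) = 1.0434.
Q* ≈ 617.899.

Q* ≈ 617.9 trays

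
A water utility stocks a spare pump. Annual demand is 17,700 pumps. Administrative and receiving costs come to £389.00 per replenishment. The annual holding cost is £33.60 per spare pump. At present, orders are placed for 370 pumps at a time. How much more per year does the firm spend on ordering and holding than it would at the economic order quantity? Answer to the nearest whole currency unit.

Extra cost ≈ £3,315 per year

EOQ = √(2DS/H) = √(2 × 17,700 × 389 / 33.6) ≈ 640.19.
Cost at Q* = (D/Q*)S + (Q*/2)H = √(2DSH) ≈ £21,510.28.
Cost at Q = 370: (17,700/370)×389 + (370/2)×33.6 = £18,608.92 + £6,216.00 = £24,824.92.
Excess = £24,824.92 − £21,510.28 = £3,314.64.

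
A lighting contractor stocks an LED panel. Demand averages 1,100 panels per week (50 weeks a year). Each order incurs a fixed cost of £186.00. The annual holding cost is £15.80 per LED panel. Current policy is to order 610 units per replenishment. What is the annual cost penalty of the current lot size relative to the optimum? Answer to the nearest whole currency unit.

Extra cost ≈ £3,610 per year

Annual demand D = 1,100 × 50 = 55,000.
EOQ = √(2DS/H) = √(2 × 55,000 × 186 / 15.8) ≈ 1137.95.
Cost at Q* = (D/Q*)S + (Q*/2)H = √(2DSH) ≈ £17,979.66.
Cost at Q = 610: (55,000/610)×186 + (610/2)×15.8 = £16,770.49 + £4,819.00 = £21,589.49.
Excess = £21,589.49 − £17,979.66 = £3,609.84.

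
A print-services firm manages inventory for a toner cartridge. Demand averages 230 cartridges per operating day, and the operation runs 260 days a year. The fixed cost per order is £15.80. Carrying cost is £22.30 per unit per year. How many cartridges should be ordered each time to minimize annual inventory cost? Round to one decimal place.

Annual demand D = 230 × 260 = 59,800.
EOQ = √(2DS / H) = √(2 × 59,800 × 15.8 / 22.3).
= √(1,889,680 / 22.3) = √84,739.0135 ≈ 291.100.

Q* ≈ 291.1 cartridges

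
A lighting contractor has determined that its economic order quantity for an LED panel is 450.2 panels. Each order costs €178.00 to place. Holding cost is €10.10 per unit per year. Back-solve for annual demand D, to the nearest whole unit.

D ≈ 5,750 panels per year

The basic EOQ model gives Q* = √(2DS/H); rearrange for the unknown.
From Q* = √(2DS/H): D = Q*²H / (2S) = 450.2² × 10.1 / (2 × 178) = 5750.192.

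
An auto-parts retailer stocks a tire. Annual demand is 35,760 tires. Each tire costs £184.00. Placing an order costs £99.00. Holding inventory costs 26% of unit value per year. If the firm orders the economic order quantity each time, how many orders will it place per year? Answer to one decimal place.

N ≈ 93.0 orders per year

Holding cost H = 0.26 × £184.00 = £47.8400 per unit per year.
The optimal lot size = √(2DS/H) = √(2 × 35,760 × 99 / 47.84) ≈ 384.71.
Orders per year = D / Q* = 35,760 / 384.71 ≈ 92.953.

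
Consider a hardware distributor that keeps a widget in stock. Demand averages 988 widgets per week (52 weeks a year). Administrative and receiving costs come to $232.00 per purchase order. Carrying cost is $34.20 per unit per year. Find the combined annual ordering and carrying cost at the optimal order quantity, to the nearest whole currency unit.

Annual demand D = 988 × 52 = 51,376.
EOQ = √(2DS/H) = √(2 × 51,376 × 232 / 34.2) ≈ 834.88.
At the optimum the two cost components are equal, so total cost = 2·(Q*/2)H = Q*·H.
Minimum total = √(2DSH) = √(2 × 51,376 × 232 × 34.2) ≈ 28553.029.

TC* ≈ $28,553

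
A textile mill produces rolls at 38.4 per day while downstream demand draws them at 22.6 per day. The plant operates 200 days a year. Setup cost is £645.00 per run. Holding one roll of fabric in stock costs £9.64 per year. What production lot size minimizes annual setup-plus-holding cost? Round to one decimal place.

Annual demand D = 22.6 × 200 = 4,520.
Production build-up factor (1 − d/p) = 1 − 22.6/38.4 = 0.4115.
Q* = √(2DS / (H(1 − d/p))) = √(2 × 4,520 × 645 / (9.64 × 0.4115)).
= √(5,830,800 / 3.9665) ≈ 1212.447.

Q* ≈ 1,212.4 rolls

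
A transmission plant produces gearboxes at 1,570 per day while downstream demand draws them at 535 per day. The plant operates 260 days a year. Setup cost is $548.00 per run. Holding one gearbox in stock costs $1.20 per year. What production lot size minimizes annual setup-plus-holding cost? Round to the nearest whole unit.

Annual demand D = 535 × 260 = 139,100.
Production build-up factor (1 − d/p) = 1 − 535/1,570 = 0.6592.
Q* = √(2DS / (H(1 − d/p))) = √(2 × 139,100 × 548 / (1.2 × 0.6592)).
= √(152,453,600 / 0.7911) ≈ 13882.186.

Q* ≈ 13,882 gearboxes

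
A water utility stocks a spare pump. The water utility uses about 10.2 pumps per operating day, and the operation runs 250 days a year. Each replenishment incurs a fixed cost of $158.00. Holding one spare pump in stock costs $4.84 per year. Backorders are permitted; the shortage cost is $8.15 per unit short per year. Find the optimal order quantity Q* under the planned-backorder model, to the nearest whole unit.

Q* ≈ 515 pumps

Annual demand D = 10.2 × 250 = 2,550.
With planned backorders, Q* = √(2DS/H) · √((H+B)/B).
√(2DS/H) = √(2 × 2,550 × 158 / 4.84) = 408.029.
√((H+B)/B) = √((4.84+8.15)/8.15) = 1.2625.
Q* ≈ 515.130.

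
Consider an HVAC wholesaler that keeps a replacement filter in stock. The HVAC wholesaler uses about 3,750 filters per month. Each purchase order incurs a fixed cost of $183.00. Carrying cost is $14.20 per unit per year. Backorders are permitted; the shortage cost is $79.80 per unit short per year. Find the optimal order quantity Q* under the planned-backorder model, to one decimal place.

Annual demand D = 3,750 × 12 = 45,000.
With planned backorders, Q* = √(2DS/H) · √((H+B)/B).
√(2DS/H) = √(2 × 45,000 × 183 / 14.2) = 1076.968.
√((H+B)/B) = √((14.2+79.8)/79.8) = 1.0853.
Q* ≈ 1168.867.

Q* ≈ 1,168.9 filters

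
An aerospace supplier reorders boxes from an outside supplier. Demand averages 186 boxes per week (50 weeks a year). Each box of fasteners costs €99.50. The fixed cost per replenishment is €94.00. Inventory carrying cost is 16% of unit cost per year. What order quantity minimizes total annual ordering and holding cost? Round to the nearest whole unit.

Q* ≈ 331 boxes

Annual demand D = 186 × 50 = 9,300.
Holding cost H = 0.16 × €99.50 = €15.9200 per unit per year.
EOQ = √(2DS / H) = √(2 × 9,300 × 94 / 15.92).
= √(1,748,400 / 15.92) = √109,824.1206 ≈ 331.397.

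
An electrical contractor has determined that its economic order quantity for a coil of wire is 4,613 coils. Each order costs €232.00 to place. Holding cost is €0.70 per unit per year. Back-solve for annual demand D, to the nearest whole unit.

Invert the EOQ relation Q*² = 2DS/H.
From Q* = √(2DS/H): D = Q*²H / (2S) = 4,613² × 0.7 / (2 × 232) = 32103.100.

D ≈ 32,103 coils per year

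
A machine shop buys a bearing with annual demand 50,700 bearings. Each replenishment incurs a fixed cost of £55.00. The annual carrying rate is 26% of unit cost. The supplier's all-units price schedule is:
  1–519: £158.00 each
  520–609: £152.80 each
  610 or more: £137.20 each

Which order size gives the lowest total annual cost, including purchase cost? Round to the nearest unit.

Holding cost per unit per year at price C is H = 0.26·C.
Candidates are each tier's EOQ (if it falls in that tier) and each price-break quantity.
EOQ at £158.00 = 368.5 (feasible in tier 1): TC = 50,700×£158.00 + (50,700/368.5)×55 + (368.5/2)×0.26×£158.00 = £8,025,736.15.
EOQ at £152.80 = 374.7 < 520, so use break Q=520: TC = 50,700×£152.80 + (50,700/520.0)×55 + (520.0/2)×0.26×£152.80 = £7,762,651.78.
EOQ at £137.20 = 395.4 < 610, so use break Q=610: TC = 50,700×£137.20 + (50,700/610.0)×55 + (610.0/2)×0.26×£137.20 = £6,971,491.27.
Lowest total cost is £6,971,491.27 at Q = 610.0.

Q* ≈ 610 bearings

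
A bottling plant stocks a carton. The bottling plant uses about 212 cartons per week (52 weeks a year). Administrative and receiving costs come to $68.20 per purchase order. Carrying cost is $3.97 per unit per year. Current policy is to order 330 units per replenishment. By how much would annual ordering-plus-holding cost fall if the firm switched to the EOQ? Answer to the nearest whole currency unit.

Extra cost ≈ $490 per year

Annual demand D = 212 × 52 = 11,024.
EOQ = √(2DS/H) = √(2 × 11,024 × 68.2 / 3.97) ≈ 615.43.
Cost at Q* = (D/Q*)S + (Q*/2)H = √(2DSH) ≈ $2,443.27.
Cost at Q = 330: (11,024/330)×68.2 + (330/2)×3.97 = $2,278.29 + $655.05 = $2,933.34.
Excess = $2,933.34 − $2,443.27 = $490.07.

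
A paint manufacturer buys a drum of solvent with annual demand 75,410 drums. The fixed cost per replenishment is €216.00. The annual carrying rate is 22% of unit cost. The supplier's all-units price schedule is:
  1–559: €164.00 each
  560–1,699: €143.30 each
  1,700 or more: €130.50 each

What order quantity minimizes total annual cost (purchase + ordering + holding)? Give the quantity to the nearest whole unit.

Q* ≈ 1,700 drums

Holding cost per unit per year at price C is H = 0.22·C.
Candidates are each tier's EOQ (if it falls in that tier) and each price-break quantity.
Tier 1 (€164.00): EOQ = 950.2 exceeds tier's upper bound 559, so this tier is dominated.
EOQ at €143.30 = 1016.5 (feasible in tier 2): TC = 75,410×€143.30 + (75,410/1016.5)×216 + (1016.5/2)×0.22×€143.30 = €10,838,300.25.
EOQ at €130.50 = 1065.2 < 1700, so use break Q=1700: TC = 75,410×€130.50 + (75,410/1700.0)×216 + (1700.0/2)×0.22×€130.50 = €9,874,990.01.
Lowest total cost is €9,874,990.01 at Q = 1700.0.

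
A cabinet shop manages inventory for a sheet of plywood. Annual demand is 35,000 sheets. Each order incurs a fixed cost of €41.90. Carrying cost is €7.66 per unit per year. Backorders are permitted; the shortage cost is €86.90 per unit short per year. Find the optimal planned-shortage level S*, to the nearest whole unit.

S* ≈ 52 sheets

With planned backorders, Q* = √(2DS/H) · √((H+B)/B).
√(2DS/H) = √(2 × 35,000 × 41.9 / 7.66) = 618.788.
√((H+B)/B) = √((7.66+86.9)/86.9) = 1.0431.
Q* ≈ 645.484.
S* = Q* · H/(H+B) = 645.484 × 7.66/94.56 ≈ 52.289.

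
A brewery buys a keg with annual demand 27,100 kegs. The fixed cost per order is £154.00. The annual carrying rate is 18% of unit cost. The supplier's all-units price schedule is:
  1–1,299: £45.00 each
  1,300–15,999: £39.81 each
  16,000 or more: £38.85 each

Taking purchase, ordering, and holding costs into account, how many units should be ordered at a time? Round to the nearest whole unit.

Q* ≈ 1,300 kegs

Holding cost per unit per year at price C is H = 0.18·C.
Candidates are each tier's EOQ (if it falls in that tier) and each price-break quantity.
EOQ at £45.00 = 1015.1 (feasible in tier 1): TC = 27,100×£45.00 + (27,100/1015.1)×154 + (1015.1/2)×0.18×£45.00 = £1,227,722.47.
EOQ at £39.81 = 1079.3 < 1300, so use break Q=1300: TC = 27,100×£39.81 + (27,100/1300.0)×154 + (1300.0/2)×0.18×£39.81 = £1,086,719.08.
EOQ at £38.85 = 1092.5 < 16000, so use break Q=16000: TC = 27,100×£38.85 + (27,100/16000.0)×154 + (16000.0/2)×0.18×£38.85 = £1,109,039.84.
Lowest total cost is £1,086,719.08 at Q = 1300.0.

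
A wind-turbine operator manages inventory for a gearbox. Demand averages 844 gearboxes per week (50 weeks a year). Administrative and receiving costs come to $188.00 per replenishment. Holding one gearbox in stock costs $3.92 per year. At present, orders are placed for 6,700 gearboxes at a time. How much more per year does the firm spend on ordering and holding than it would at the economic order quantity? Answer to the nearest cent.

Extra cost ≈ $6,429.46 per year

Annual demand D = 844 × 50 = 42,200.
EOQ = √(2DS/H) = √(2 × 42,200 × 188 / 3.92) ≈ 2011.90.
Cost at Q* = (D/Q*)S + (Q*/2)H = √(2DSH) ≈ $7,886.66.
Cost at Q = 6,700: (42,200/6,700)×188 + (6,700/2)×3.92 = $1,184.12 + $13,132.00 = $14,316.12.
Excess = $14,316.12 − $7,886.66 = $6,429.46.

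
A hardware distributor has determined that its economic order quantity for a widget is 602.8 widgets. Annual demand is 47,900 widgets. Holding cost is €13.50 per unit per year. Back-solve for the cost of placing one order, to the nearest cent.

S ≈ €51.21

The basic EOQ model gives Q* = √(2DS/H); rearrange for the unknown.
From Q* = √(2DS/H): S = Q*²H / (2D) = 602.8² × 13.5 / (2 × 47,900) = 51.2053.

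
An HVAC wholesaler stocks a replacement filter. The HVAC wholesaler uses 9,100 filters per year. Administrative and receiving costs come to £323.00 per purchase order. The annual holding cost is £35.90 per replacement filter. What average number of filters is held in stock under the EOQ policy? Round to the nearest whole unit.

Average inventory ≈ 202 filters

EOQ = √(2DS/H) = √(2 × 9,100 × 323 / 35.9) ≈ 404.66.
Average inventory = Q*/2 ≈ 404.66 / 2 = 202.330.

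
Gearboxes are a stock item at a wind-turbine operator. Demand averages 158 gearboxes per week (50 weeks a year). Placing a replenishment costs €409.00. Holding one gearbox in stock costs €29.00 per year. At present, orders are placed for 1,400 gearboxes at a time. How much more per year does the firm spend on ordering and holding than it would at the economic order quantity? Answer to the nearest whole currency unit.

Extra cost ≈ €8,918 per year

Annual demand D = 158 × 50 = 7,900.
EOQ = √(2DS/H) = √(2 × 7,900 × 409 / 29) ≈ 472.05.
Cost at Q* = (D/Q*)S + (Q*/2)H = √(2DSH) ≈ €13,689.55.
Cost at Q = 1,400: (7,900/1,400)×409 + (1,400/2)×29 = €2,307.93 + €20,300.00 = €22,607.93.
Excess = €22,607.93 − €13,689.55 = €8,918.38.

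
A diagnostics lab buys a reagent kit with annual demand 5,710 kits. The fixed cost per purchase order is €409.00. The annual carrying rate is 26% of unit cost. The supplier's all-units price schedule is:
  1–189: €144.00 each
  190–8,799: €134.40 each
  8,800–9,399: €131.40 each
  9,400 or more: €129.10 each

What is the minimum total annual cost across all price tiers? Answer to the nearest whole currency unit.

Holding cost per unit per year at price C is H = 0.26·C.
Evaluate total cost at each tier's feasible EOQ or, if the EOQ is below the tier, at the tier's minimum quantity.
Tier 1 (€144.00): EOQ = 353.2 exceeds tier's upper bound 189, so this tier is dominated.
EOQ at €134.40 = 365.6 (feasible in tier 2): TC = 5,710×€134.40 + (5,710/365.6)×409 + (365.6/2)×0.26×€134.40 = €780,199.59.
EOQ at €131.40 = 369.8 < 8800, so use break Q=8800: TC = 5,710×€131.40 + (5,710/8800.0)×409 + (8800.0/2)×0.26×€131.40 = €900,880.99.
EOQ at €129.10 = 373.0 < 9400, so use break Q=9400: TC = 5,710×€129.10 + (5,710/9400.0)×409 + (9400.0/2)×0.26×€129.10 = €895,169.65.
Lowest total cost among the candidates is at Q = 365.6.

TC* ≈ €780,200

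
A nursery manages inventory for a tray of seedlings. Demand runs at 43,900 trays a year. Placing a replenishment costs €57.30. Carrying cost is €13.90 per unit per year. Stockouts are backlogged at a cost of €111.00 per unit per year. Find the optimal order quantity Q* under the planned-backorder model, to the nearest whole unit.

Q* ≈ 638 trays

With planned backorders, Q* = √(2DS/H) · √((H+B)/B).
√(2DS/H) = √(2 × 43,900 × 57.3 / 13.9) = 601.613.
√((H+B)/B) = √((13.9+111)/111) = 1.0608.
Q* ≈ 638.171.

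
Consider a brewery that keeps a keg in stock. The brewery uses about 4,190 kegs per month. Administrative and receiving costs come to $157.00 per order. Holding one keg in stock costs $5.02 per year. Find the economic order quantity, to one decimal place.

Q* ≈ 1,773.4 kegs

Annual demand D = 4,190 × 12 = 50,280.
EOQ = √(2DS / H) = √(2 × 50,280 × 157 / 5.02).
= √(15,787,920 / 5.02) = √3,145,003.9841 ≈ 1773.416.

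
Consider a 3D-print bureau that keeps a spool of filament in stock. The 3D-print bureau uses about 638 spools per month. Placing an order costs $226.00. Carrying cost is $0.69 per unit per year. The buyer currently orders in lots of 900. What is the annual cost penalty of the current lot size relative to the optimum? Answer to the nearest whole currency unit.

Extra cost ≈ $688 per year

Annual demand D = 638 × 12 = 7,656.
EOQ = √(2DS/H) = √(2 × 7,656 × 226 / 0.69) ≈ 2239.47.
Cost at Q* = (D/Q*)S + (Q*/2)H = √(2DSH) ≈ $1,545.24.
Cost at Q = 900: (7,656/900)×226 + (900/2)×0.69 = $1,922.51 + $310.50 = $2,233.01.
Excess = $2,233.01 − $1,545.24 = $687.77.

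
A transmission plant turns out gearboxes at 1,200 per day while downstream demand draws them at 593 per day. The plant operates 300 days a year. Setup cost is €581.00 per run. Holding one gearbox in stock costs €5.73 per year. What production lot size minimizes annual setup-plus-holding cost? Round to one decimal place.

Q* ≈ 8,445.2 gearboxes

Annual demand D = 593 × 300 = 177,900.
Production build-up factor (1 − d/p) = 1 − 593/1,200 = 0.5058.
Q* = √(2DS / (H(1 − d/p))) = √(2 × 177,900 × 581 / (5.73 × 0.5058)).
= √(206,719,800 / 2.8984) ≈ 8445.201.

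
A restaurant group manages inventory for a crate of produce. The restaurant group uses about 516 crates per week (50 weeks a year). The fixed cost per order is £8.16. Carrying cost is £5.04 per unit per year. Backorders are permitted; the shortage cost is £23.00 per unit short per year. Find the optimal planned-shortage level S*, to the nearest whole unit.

S* ≈ 57 crates

Annual demand D = 516 × 50 = 25,800.
With planned backorders, Q* = √(2DS/H) · √((H+B)/B).
√(2DS/H) = √(2 × 25,800 × 8.16 / 5.04) = 289.038.
√((H+B)/B) = √((5.04+23)/23) = 1.1041.
Q* ≈ 319.139.
S* = Q* · H/(H+B) = 319.139 × 5.04/28.04 ≈ 57.363.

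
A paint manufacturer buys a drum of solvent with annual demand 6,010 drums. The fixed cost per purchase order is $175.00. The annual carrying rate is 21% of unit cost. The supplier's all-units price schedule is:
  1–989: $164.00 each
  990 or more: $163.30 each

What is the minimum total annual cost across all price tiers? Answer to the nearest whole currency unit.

TC* ≈ $994,151

Holding cost per unit per year at price C is H = 0.21·C.
Candidates are each tier's EOQ (if it falls in that tier) and each price-break quantity.
EOQ at $164.00 = 247.1 (feasible in tier 1): TC = 6,010×$164.00 + (6,010/247.1)×175 + (247.1/2)×0.21×$164.00 = $994,151.44.
EOQ at $163.30 = 247.7 < 990, so use break Q=990: TC = 6,010×$163.30 + (6,010/990.0)×175 + (990.0/2)×0.21×$163.30 = $999,470.41.
Lowest total cost among the candidates is at Q = 247.1.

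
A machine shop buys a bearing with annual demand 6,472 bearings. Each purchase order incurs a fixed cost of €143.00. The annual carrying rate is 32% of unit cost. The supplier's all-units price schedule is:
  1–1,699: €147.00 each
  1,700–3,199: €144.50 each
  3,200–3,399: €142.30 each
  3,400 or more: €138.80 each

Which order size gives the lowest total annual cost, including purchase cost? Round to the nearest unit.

Holding cost per unit per year at price C is H = 0.32·C.
For each price level, check whether its EOQ is feasible; otherwise the best quantity at that price is the breakpoint.
EOQ at €147.00 = 198.4 (feasible in tier 1): TC = 6,472×€147.00 + (6,472/198.4)×143 + (198.4/2)×0.32×€147.00 = €960,715.17.
EOQ at €144.50 = 200.1 < 1700, so use break Q=1700: TC = 6,472×€144.50 + (6,472/1700.0)×143 + (1700.0/2)×0.32×€144.50 = €975,052.41.
EOQ at €142.30 = 201.6 < 3200, so use break Q=3200: TC = 6,472×€142.30 + (6,472/3200.0)×143 + (3200.0/2)×0.32×€142.30 = €994,112.42.
EOQ at €138.80 = 204.1 < 3400, so use break Q=3400: TC = 6,472×€138.80 + (6,472/3400.0)×143 + (3400.0/2)×0.32×€138.80 = €974,093.00.
Lowest total cost is €960,715.17 at Q = 198.4.

Q* ≈ 198 bearings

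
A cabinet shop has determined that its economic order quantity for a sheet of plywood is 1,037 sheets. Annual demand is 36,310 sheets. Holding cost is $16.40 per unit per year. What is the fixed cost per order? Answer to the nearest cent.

S ≈ $242.85

Invert the EOQ relation Q*² = 2DS/H.
From Q* = √(2DS/H): S = Q*²H / (2D) = 1,037² × 16.4 / (2 × 36,310) = 242.8539.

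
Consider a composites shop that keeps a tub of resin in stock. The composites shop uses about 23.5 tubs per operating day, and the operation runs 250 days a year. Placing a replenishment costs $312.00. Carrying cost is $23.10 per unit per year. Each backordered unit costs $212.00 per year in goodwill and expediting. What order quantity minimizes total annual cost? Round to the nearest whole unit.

Q* ≈ 420 tubs

Annual demand D = 23.5 × 250 = 5,875.
With planned backorders, Q* = √(2DS/H) · √((H+B)/B).
√(2DS/H) = √(2 × 5,875 × 312 / 23.1) = 398.373.
√((H+B)/B) = √((23.1+212)/212) = 1.0531.
Q* ≈ 419.516.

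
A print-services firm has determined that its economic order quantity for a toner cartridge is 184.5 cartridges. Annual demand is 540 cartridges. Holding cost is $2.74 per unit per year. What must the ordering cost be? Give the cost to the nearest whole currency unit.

Squaring Q* = √(2DS/H) gives Q*² = 2DS/H.
From Q* = √(2DS/H): S = Q*²H / (2D) = 184.5² × 2.74 / (2 × 540) = 86.3614.

S ≈ $86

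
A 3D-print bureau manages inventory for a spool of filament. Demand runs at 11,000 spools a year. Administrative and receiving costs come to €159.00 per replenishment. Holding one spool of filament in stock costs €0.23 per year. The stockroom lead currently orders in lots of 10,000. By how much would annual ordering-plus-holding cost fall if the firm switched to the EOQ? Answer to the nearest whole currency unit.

Extra cost ≈ €428 per year

EOQ = √(2DS/H) = √(2 × 11,000 × 159 / 0.23) ≈ 3899.83.
Cost at Q* = (D/Q*)S + (Q*/2)H = √(2DSH) ≈ €896.96.
Cost at Q = 10,000: (11,000/10,000)×159 + (10,000/2)×0.23 = €174.90 + €1,150.00 = €1,324.90.
Excess = €1,324.90 − €896.96 = €427.94.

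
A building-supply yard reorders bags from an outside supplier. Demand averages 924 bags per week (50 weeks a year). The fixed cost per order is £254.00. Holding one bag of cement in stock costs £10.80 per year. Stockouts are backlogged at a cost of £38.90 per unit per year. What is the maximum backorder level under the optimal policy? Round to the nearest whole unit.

S* ≈ 362 bags

Annual demand D = 924 × 50 = 46,200.
With planned backorders, Q* = √(2DS/H) · √((H+B)/B).
√(2DS/H) = √(2 × 46,200 × 254 / 10.8) = 1474.148.
√((H+B)/B) = √((10.8+38.9)/38.9) = 1.1303.
Q* ≈ 1666.266.
S* = Q* · H/(H+B) = 1666.266 × 10.8/49.7 ≈ 362.086.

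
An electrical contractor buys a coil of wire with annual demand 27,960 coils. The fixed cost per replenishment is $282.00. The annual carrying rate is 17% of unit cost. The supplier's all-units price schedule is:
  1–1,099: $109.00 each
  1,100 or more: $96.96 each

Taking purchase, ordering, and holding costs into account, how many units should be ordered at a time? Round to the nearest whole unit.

Q* ≈ 1,100 coils

Holding cost per unit per year at price C is H = 0.17·C.
Candidates are each tier's EOQ (if it falls in that tier) and each price-break quantity.
EOQ at $109.00 = 922.5 (feasible in tier 1): TC = 27,960×$109.00 + (27,960/922.5)×282 + (922.5/2)×0.17×$109.00 = $3,064,734.08.
EOQ at $96.96 = 978.1 < 1100, so use break Q=1100: TC = 27,960×$96.96 + (27,960/1100.0)×282 + (1100.0/2)×0.17×$96.96 = $2,727,235.29.
Lowest total cost is $2,727,235.29 at Q = 1100.0.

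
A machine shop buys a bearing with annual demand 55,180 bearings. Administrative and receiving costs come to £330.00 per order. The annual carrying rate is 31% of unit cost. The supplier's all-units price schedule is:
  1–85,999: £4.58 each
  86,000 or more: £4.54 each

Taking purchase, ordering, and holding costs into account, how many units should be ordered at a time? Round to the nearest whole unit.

Holding cost per unit per year at price C is H = 0.31·C.
Candidates are each tier's EOQ (if it falls in that tier) and each price-break quantity.
EOQ at £4.58 = 5064.6 (feasible in tier 1): TC = 55,180×£4.58 + (55,180/5064.6)×330 + (5064.6/2)×0.31×£4.58 = £259,915.19.
EOQ at £4.54 = 5086.9 < 86000, so use break Q=86000: TC = 55,180×£4.54 + (55,180/86000.0)×330 + (86000.0/2)×0.31×£4.54 = £311,247.14.
Lowest total cost is £259,915.19 at Q = 5064.6.

Q* ≈ 5,065 bearings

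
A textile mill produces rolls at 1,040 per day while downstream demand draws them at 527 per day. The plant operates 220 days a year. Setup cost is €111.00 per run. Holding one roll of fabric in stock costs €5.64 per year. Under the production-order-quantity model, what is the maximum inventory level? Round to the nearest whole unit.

I_max ≈ 1,500 rolls

Annual demand D = 527 × 220 = 115,940.
Production build-up factor (1 − d/p) = 1 − 527/1,040 = 0.4933.
Q* = √(2DS / (H(1 − d/p))) = √(2 × 115,940 × 111 / (5.64 × 0.4933)).
= √(25,738,680 / 2.782) ≈ 3041.666.
Maximum inventory = Q*(1 − d/p) = 3041.666 × 0.4933 ≈ 1500.360.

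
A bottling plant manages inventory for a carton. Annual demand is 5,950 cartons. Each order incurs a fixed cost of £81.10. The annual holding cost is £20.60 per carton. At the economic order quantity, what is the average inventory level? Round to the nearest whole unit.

The optimal lot size = √(2DS/H) = √(2 × 5,950 × 81.1 / 20.6) ≈ 216.45.
Average inventory = Q*/2 ≈ 216.45 / 2 = 108.223.

Average inventory ≈ 108 cartons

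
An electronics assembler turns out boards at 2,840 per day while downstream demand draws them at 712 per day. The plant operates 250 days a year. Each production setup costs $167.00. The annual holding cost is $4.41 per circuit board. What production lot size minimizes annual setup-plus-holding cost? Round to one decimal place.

Q* ≈ 4,241.7 boards

Annual demand D = 712 × 250 = 178,000.
Production build-up factor (1 − d/p) = 1 − 712/2,840 = 0.7493.
Q* = √(2DS / (H(1 − d/p))) = √(2 × 178,000 × 167 / (4.41 × 0.7493)).
= √(59,452,000 / 3.3044) ≈ 4241.674.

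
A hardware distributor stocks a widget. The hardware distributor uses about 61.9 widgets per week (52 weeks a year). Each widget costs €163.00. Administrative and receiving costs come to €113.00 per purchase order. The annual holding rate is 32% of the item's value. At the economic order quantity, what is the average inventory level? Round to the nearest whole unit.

Annual demand D = 61.9 × 52 = 3,218.8.
Holding cost H = 0.32 × €163.00 = €52.1600 per unit per year.
EOQ = √(2DS/H) = √(2 × 3,218.8 × 113 / 52.16) ≈ 118.10.
Average inventory = Q*/2 ≈ 118.10 / 2 = 59.048.

Average inventory ≈ 59 widgets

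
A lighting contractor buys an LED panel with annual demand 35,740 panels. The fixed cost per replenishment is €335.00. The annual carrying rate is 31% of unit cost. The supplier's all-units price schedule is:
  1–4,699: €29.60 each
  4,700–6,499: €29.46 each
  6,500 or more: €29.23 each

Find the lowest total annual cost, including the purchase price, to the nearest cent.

Holding cost per unit per year at price C is H = 0.31·C.
Candidates are each tier's EOQ (if it falls in that tier) and each price-break quantity.
EOQ at €29.60 = 1615.4 (feasible in tier 1): TC = 35,740×€29.60 + (35,740/1615.4)×335 + (1615.4/2)×0.31×€29.60 = €1,072,727.18.
EOQ at €29.46 = 1619.3 < 4700, so use break Q=4700: TC = 35,740×€29.46 + (35,740/4700.0)×335 + (4700.0/2)×0.31×€29.46 = €1,076,909.44.
EOQ at €29.23 = 1625.6 < 6500, so use break Q=6500: TC = 35,740×€29.23 + (35,740/6500.0)×335 + (6500.0/2)×0.31×€29.23 = €1,075,971.41.
Lowest total cost among the candidates is at Q = 1615.4.

TC* ≈ €1,072,727.18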